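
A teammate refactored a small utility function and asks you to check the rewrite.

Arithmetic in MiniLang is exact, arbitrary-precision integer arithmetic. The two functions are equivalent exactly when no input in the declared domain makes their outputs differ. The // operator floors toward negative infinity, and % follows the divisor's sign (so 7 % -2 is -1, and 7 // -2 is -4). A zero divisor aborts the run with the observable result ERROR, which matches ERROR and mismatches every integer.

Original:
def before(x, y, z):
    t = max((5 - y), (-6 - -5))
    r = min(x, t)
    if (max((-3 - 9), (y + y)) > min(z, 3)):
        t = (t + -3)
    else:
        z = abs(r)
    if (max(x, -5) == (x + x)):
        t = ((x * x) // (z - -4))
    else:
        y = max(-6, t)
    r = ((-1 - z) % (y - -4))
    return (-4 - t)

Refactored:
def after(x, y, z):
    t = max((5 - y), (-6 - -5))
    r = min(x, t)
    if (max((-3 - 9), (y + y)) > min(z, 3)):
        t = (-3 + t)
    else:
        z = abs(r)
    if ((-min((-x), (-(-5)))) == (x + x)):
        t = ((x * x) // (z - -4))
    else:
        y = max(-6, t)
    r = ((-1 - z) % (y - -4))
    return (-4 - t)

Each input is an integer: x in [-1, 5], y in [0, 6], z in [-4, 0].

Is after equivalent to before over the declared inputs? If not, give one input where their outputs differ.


The two are interchangeable: min/max/abs usage differs, and every declared input agrees.
Spot check at x=4, y=4, z=-4 — before: t=1, then r=1, then (max((-3 - 9), (y + y)) > min(z, 3)) is true, then t=-2, then (max(x, -5) == (x + x)) is false, then y=-2, then r=1, then returns -2. after: t=1, then r=1, then (max((-3 - 9), (y + y)) > min(z, 3)) is true, then t=-2, then ((-min((-x), (-(-5)))) == (x + x)) is false, then y=-2, then r=1, then returns -2. Both give -2.
Checked all 245 inputs in the declared domain: the outputs agree on every one.
verdict: equivalent


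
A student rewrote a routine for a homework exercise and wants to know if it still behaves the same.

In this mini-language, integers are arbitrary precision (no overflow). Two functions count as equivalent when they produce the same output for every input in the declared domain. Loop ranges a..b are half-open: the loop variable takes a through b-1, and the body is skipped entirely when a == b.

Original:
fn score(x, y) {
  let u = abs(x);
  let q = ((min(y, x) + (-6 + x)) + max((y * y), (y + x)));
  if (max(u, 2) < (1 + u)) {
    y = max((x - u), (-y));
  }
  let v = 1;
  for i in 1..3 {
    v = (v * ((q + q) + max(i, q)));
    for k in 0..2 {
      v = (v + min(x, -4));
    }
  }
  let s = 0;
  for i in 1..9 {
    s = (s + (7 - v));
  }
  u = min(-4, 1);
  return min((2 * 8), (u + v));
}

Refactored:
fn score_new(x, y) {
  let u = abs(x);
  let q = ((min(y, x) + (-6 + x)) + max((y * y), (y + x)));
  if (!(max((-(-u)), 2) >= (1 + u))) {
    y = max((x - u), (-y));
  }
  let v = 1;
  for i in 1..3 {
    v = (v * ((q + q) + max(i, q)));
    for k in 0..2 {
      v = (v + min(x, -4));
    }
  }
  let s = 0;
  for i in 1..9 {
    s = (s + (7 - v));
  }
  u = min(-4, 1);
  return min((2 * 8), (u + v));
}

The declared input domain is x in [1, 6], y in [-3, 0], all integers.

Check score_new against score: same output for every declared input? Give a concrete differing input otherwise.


Reading the diff, among the changes: boolean connective usage differs, comparison usage differs.
Spot check at x=1, y=-1 — score: u := 1 | q := -5 | (max(u, 2) < (1 + u)): false | v := 1 | iter i=1: | v := -9 | iter k=0: | v := -13 | iter k=1: | v := -17 | iter i=2: | v := 136 | iter k=0: | v := 132 | iter k=1: | v := 128 | s := 0 | iter i=1: | s := -121 | iter i=2: | s := -242 | iter i=3: | s := -363 | iter i=4: | s := -484 | iter i=5: | s := -605 | iter i=6: | s := -726 | iter i=7: | s := -847 | iter i=8: | s := -968 | u := -4 | result 16. score_new: u := 1 | q := -5 | (!(max((-(-u)), 2) >= (1 + u))): false | v := 1 | iter i=1: | v := -9 | iter k=0: | v := -13 | iter k=1: | v := -17 | iter i=2: | v := 136 | iter k=0: | v := 132 | iter k=1: | v := 128 | s := 0 | iter i=1: | s := -121 | iter i=2: | s := -242 | iter i=3: | s := -363 | iter i=4: | s := -484 | iter i=5: | s := -605 | iter i=6: | s := -726 | iter i=7: | s := -847 | iter i=8: | s := -968 | u := -4 | result 16. Both give 16.
Across all 24 domain points the two functions coincide.
verdict: equivalent


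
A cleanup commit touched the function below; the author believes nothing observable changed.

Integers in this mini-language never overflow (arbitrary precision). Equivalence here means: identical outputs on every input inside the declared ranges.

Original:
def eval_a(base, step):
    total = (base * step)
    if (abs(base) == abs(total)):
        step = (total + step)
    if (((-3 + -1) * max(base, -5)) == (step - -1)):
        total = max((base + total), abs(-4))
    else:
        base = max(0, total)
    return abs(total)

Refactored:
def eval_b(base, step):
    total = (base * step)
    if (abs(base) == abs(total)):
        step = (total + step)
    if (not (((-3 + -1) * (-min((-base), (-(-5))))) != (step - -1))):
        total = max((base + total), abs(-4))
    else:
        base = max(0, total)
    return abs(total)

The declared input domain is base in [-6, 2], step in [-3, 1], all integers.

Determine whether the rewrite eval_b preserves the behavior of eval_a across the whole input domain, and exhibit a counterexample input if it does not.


Side by side, the visible changes include: min/max/abs usage differs, boolean connective usage differs, comparison usage differs.
Tracing base=-3, step=-2: eval_a: total = 6; (abs(base) == abs(total)) -> false; (((-3 + -1) * max(base, -5)) == (step - -1)) -> false; base = 6; return 6 | eval_b: total = 6; (abs(base) == abs(total)) -> false; (not (((-3 + -1) * (-min((-base), (-(-5))))) != (step - -1))) -> false; base = 6; return 6 — matching result 6.
Across all 45 domain points the two functions coincide.
verdict: equivalent


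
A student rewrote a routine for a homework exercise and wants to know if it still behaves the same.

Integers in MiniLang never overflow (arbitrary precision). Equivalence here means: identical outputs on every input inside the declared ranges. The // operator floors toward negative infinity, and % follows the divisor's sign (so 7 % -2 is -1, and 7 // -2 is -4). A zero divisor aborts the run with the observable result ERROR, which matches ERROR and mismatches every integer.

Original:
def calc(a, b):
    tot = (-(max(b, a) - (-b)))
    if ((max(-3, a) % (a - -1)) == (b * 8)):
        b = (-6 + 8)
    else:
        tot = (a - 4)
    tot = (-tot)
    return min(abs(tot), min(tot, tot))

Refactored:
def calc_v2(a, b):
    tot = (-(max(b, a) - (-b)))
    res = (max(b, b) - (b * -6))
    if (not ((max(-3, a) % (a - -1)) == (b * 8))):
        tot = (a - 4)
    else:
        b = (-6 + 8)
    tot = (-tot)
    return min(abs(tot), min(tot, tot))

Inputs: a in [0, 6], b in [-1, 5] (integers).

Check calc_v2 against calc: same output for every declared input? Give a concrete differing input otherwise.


Equivalent — the differences include arithmetic usage differs, and boolean connective usage differs, and constant usage differs, and min/max/abs usage differs, and local variable names differ, and statement counts differ, yet no declared input distinguishes the two.
Tracing a=4, b=4: calc: tot becomes -8; next ((max(-3, a) % (a - -1)) == (b * 8)) evaluates to false; next tot becomes 0; next tot becomes 0; next final value 0 | calc_v2: tot becomes -8; next res becomes 28; next (not ((max(-3, a) % (a - -1)) == (b * 8))) evaluates to true; next tot becomes 0; next tot becomes 0; next final value 0 — matching result 0.
Checked all 49 inputs in the declared domain: the outputs agree on every one.
verdict: equivalent


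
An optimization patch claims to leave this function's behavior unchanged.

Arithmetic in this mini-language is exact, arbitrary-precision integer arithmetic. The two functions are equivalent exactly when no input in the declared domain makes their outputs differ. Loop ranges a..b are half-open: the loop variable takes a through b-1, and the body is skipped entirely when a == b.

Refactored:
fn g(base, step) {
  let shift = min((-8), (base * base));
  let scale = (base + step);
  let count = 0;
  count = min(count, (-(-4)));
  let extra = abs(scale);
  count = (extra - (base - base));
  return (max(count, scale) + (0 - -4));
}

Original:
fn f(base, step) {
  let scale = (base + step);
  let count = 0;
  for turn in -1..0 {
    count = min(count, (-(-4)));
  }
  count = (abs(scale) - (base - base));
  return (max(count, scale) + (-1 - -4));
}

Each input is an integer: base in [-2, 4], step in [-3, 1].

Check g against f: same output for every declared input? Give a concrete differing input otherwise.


These are not equivalent — on base=-2, step=-3 the outputs split (8 vs 9).
f: scale = -5; count = 0; [turn=-1]; count = 0; count = 5; return 8
g: shift = -8; scale = -5; count = 0; count = 0; extra = 5; count = 5; return 9
verdict: not equivalent; witness: base=-2, step=-3


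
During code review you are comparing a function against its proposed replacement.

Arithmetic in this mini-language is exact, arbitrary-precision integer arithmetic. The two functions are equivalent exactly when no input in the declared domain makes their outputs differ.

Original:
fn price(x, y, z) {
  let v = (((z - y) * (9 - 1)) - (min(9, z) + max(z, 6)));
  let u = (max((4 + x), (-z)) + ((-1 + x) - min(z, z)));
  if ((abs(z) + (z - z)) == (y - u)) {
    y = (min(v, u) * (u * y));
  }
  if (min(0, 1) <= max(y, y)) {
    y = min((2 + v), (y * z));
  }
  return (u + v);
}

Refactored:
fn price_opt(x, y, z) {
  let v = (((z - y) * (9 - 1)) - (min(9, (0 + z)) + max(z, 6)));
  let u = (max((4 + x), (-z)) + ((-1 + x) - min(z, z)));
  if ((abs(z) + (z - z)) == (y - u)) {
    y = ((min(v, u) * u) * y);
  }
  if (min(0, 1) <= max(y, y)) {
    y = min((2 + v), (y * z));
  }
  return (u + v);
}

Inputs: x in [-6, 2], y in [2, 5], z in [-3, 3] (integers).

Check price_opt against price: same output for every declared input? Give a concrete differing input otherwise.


Reading the diff, among the changes: constant usage differs; arithmetic usage differs.
As a probe, take x=-5, y=3, z=-2: price runs v=-44, then u=-2, then ((abs(z) + (z - z)) == (y - u)) is false, then (min(0, 1) <= max(y, y)) is true, then y=-42, then returns -46; price_opt runs v=-44, then u=-2, then ((abs(z) + (z - z)) == (y - u)) is false, then (min(0, 1) <= max(y, y)) is true, then y=-42, then returns -46; both end at -46.
Checked all 252 inputs in the declared domain: the outputs agree on every one.
verdict: equivalent


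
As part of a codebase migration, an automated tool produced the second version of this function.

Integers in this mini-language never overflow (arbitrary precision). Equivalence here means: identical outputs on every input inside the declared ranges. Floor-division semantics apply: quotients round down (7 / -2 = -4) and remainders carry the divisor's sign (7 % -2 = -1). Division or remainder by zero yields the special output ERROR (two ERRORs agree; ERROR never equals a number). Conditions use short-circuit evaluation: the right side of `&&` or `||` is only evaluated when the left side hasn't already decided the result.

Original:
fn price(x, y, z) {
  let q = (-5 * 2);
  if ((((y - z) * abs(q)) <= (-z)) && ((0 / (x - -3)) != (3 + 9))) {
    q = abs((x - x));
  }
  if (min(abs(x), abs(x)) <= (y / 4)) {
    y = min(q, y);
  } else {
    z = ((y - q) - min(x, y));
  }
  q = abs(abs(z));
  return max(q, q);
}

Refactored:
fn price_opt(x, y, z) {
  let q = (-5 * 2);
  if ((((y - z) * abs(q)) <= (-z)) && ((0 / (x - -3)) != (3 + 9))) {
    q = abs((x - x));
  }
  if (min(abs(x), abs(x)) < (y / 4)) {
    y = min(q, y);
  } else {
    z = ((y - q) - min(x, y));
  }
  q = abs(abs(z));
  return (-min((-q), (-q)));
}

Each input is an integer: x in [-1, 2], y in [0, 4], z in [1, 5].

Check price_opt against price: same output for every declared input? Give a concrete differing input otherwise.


Consider the input x=-1, y=4, z=1.
price: q becomes -10; next ((((y - z) * abs(q)) <= (-z)) && ((0 / (x - -3)) != (3 + 9))) evaluates to false; next (min(abs(x), abs(x)) <= (y / 4)) evaluates to true; next y becomes -10; next q becomes 1; next final value 1
price_opt: q becomes -10; next ((((y - z) * abs(q)) <= (-z)) && ((0 / (x - -3)) != (3 + 9))) evaluates to false; next (min(abs(x), abs(x)) < (y / 4)) evaluates to false; next z becomes 15; next q becomes 15; next final value 15
1 != 15, so the rewrite changes behavior.
verdict: not equivalent; witness: x=-1, y=4, z=1


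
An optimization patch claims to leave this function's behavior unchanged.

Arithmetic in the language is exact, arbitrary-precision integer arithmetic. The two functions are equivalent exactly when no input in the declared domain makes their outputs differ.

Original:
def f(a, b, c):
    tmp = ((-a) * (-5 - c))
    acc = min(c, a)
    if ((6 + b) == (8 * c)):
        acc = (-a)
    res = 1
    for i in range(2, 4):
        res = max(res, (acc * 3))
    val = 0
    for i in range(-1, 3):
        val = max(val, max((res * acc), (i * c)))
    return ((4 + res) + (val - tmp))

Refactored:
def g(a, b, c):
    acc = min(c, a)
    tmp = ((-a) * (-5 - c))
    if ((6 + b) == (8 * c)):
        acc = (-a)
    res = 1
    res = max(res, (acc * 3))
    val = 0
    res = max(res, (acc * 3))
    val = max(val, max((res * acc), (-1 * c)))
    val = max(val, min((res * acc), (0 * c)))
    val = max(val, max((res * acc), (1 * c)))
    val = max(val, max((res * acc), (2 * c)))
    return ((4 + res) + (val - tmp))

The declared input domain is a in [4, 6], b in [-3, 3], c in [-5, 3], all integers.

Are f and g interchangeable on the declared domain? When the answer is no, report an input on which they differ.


One difference looks behavioral, but it never changes the outcome for any declared input.
Spot check at a=4, b=-1, c=-1 — f: tmp := 16 | acc := -1 | ((6 + b) == (8 * c)): false | res := 1 | iter i=2: | res := 1 | iter i=3: | res := 1 | val := 0 | iter i=-1: | val := 1 | iter i=0: | val := 1 | iter i=1: | val := 1 | iter i=2: | val := 1 | result -10. g: acc := -1 | tmp := 16 | ((6 + b) == (8 * c)): false | res := 1 | res := 1 | val := 0 | res := 1 | val := 1 | val := 1 | val := 1 | val := 1 | result -10. Both give -10.
Every one of the 189 inputs gives matching results.
verdict: equivalent


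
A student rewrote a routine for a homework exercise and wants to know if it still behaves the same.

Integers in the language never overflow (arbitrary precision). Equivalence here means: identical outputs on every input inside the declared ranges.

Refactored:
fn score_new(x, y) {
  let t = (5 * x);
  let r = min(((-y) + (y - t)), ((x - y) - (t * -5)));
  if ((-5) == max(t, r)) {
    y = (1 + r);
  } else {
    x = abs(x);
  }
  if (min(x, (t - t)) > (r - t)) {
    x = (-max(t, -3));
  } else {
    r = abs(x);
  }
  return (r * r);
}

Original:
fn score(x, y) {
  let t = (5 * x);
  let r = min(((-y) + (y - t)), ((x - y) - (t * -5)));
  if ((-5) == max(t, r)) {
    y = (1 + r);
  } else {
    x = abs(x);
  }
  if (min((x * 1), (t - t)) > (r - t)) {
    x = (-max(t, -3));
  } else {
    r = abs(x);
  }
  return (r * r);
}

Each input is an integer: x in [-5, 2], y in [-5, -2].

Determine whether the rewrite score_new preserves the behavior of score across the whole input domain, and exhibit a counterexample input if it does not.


Reading the diff, among the changes: constant usage differs; also arithmetic usage differs.
As a probe, take x=-3, y=-5: score runs t becomes -15; next r becomes -73; next ((-5) == max(t, r)) evaluates to false; next x becomes 3; next (min((x * 1), (t - t)) > (r - t)) evaluates to true; next x becomes 3; next final value 5329; score_new runs t becomes -15; next r becomes -73; next ((-5) == max(t, r)) evaluates to false; next x becomes 3; next (min(x, (t - t)) > (r - t)) evaluates to true; next x becomes 3; next final value 5329; both end at 5329.
Checked all 32 inputs in the declared domain: the outputs agree on every one.
verdict: equivalent


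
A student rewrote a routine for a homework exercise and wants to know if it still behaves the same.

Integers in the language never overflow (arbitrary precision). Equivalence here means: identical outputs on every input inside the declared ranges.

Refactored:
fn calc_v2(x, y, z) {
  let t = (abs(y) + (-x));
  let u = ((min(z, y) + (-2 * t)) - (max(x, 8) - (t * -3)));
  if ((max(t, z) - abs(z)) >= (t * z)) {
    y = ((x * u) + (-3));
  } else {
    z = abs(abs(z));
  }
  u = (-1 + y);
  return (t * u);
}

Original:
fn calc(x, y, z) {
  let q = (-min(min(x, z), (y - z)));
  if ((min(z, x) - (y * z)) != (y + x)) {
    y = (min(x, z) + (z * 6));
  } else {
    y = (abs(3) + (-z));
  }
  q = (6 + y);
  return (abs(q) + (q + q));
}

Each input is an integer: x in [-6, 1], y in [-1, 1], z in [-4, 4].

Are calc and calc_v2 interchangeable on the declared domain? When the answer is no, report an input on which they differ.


Evaluate both at x=-6, y=-1, z=-4.
calc: q = 6; ((min(z, x) - (y * z)) != (y + x)) -> true; y = -30; q = -24; return -24
calc_v2: t = 7; u = -47; ((max(t, z) - abs(z)) >= (t * z)) -> true; y = 279; u = 278; return 1946
-24 against 1946: the behavior changed.
verdict: not equivalent; witness: x=-6, y=-1, z=-4


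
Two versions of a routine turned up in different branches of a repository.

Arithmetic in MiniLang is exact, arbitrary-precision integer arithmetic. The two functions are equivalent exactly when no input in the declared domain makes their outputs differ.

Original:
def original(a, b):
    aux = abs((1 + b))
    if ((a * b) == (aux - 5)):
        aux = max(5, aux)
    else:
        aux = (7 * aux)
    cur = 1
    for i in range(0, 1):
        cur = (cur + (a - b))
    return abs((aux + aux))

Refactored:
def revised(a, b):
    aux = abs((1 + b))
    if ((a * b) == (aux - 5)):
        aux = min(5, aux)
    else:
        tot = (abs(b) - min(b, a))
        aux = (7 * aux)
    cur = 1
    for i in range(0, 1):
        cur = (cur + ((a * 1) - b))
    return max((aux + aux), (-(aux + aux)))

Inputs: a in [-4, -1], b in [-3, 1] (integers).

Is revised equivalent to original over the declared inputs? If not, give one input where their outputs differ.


Input a=-3, b=1: 10 from original versus 4 from revised.
verdict: not equivalent; witness: a=-3, b=1


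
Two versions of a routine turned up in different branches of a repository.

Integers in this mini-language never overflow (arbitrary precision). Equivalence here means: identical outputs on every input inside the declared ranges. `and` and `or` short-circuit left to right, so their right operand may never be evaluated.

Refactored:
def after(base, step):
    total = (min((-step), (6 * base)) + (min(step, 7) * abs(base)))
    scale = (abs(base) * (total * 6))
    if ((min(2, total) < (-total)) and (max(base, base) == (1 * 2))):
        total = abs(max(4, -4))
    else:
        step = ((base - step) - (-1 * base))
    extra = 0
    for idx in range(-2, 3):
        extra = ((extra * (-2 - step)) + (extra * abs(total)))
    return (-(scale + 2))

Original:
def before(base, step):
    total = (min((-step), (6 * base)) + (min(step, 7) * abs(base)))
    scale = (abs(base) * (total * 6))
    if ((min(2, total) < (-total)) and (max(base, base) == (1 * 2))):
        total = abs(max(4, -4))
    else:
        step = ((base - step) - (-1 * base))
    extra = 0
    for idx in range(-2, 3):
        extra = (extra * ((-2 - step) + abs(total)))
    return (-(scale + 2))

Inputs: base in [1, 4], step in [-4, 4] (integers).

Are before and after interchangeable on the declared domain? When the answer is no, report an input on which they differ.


Equivalent — the differences include arithmetic usage differs, yet no declared input distinguishes the two.
Tracing base=4, step=0: before: total becomes 0; next scale becomes 0; next ((min(2, total) < (-total)) and (max(base, base) == (1 * 2))) evaluates to false; next step becomes 8; next extra becomes 0; next at idx=-2:; next extra becomes 0; next at idx=-1:; next extra becomes 0; next at idx=0:; next extra becomes 0; next at idx=1:; next extra becomes 0; next at idx=2:; next extra becomes 0; next final value -2 | after: total becomes 0; next scale becomes 0; next ((min(2, total) < (-total)) and (max(base, base) == (1 * 2))) evaluates to false; next step becomes 8; next extra becomes 0; next at idx=-2:; next extra becomes 0; next at idx=-1:; next extra becomes 0; next at idx=0:; next extra becomes 0; next at idx=1:; next extra becomes 0; next at idx=2:; next extra becomes 0; next final value -2 — matching result -2.
An exhaustive pass over the 36 declared inputs shows identical outputs.
verdict: equivalent


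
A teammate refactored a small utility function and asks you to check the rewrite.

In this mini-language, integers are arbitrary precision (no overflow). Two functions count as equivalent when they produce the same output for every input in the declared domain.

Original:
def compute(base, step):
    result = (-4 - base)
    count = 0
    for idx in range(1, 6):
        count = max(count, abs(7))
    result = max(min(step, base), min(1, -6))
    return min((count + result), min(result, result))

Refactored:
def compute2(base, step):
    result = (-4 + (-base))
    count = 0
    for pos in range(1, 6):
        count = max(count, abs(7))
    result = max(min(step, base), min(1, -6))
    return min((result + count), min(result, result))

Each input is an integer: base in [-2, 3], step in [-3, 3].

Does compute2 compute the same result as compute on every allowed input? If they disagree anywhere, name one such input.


Equivalent — the differences include local variable names differ, and arithmetic usage differs, yet no declared input distinguishes the two.
Tracing base=0, step=-2: compute: result := -4 | count := 0 | iter idx=1: | count := 7 | iter idx=2: | count := 7 | iter idx=3: | count := 7 | iter idx=4: | count := 7 | iter idx=5: | count := 7 | result := -2 | result -2 | compute2: result := -4 | count := 0 | iter pos=1: | count := 7 | iter pos=2: | count := 7 | iter pos=3: | count := 7 | iter pos=4: | count := 7 | iter pos=5: | count := 7 | result := -2 | result -2 — matching result -2.
Checked all 42 inputs in the declared domain: the outputs agree on every one.
verdict: equivalent


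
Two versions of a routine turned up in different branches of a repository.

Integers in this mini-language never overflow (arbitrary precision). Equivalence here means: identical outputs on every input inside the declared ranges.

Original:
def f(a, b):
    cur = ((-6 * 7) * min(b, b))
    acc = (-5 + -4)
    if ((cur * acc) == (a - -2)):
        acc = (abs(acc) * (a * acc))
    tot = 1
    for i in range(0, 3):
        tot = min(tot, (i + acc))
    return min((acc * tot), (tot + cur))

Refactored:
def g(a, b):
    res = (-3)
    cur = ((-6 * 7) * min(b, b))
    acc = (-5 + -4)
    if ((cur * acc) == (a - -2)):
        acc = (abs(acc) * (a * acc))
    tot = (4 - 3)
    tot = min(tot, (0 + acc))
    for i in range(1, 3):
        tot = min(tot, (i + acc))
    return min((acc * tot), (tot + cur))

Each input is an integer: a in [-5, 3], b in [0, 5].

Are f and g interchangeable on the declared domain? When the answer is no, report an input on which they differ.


The two are interchangeable: statement counts differ, plus local variable names differ, plus loop structure differs, plus constant usage differs, plus min/max/abs usage differs, plus arithmetic usage differs, and every declared input agrees.
As a probe, take a=-1, b=1: f runs cur becomes -42; next acc becomes -9; next ((cur * acc) == (a - -2)) evaluates to false; next tot becomes 1; next at i=0:; next tot becomes -9; next at i=1:; next tot becomes -9; next at i=2:; next tot becomes -9; next final value -51; g runs res becomes -3; next cur becomes -42; next acc becomes -9; next ((cur * acc) == (a - -2)) evaluates to false; next tot becomes 1; next tot becomes -9; next at i=1:; next tot becomes -9; next at i=2:; next tot becomes -9; next final value -51; both end at -51.
Across all 54 domain points the two functions coincide.
verdict: equivalent


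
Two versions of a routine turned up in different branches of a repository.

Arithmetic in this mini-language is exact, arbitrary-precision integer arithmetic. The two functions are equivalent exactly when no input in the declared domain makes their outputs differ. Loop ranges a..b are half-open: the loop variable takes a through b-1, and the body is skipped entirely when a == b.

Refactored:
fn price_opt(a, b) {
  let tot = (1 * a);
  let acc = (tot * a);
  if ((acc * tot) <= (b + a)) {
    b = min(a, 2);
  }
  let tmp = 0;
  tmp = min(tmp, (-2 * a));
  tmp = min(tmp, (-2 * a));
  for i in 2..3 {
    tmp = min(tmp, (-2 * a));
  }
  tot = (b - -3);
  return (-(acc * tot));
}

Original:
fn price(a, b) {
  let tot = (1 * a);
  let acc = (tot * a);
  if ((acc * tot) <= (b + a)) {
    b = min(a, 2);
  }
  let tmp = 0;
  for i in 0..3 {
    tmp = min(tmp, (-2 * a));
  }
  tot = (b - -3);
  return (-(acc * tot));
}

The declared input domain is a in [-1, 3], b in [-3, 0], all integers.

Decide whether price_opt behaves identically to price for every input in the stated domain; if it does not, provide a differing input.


Behavior is preserved: although arithmetic usage differs, and loop structure differs, and min/max/abs usage differs, and statement counts differ, and constant usage differs, the outputs never diverge.
Spot check at a=2, b=-2 — price: tot := 2 | acc := 4 | ((acc * tot) <= (b + a)): false | tmp := 0 | iter i=0: | tmp := -4 | iter i=1: | tmp := -4 | iter i=2: | tmp := -4 | tot := 1 | result -4. price_opt: tot := 2 | acc := 4 | ((acc * tot) <= (b + a)): false | tmp := 0 | tmp := -4 | tmp := -4 | iter i=2: | tmp := -4 | tot := 1 | result -4. Both give -4.
Checked all 20 inputs in the declared domain: the outputs agree on every one.
verdict: equivalent


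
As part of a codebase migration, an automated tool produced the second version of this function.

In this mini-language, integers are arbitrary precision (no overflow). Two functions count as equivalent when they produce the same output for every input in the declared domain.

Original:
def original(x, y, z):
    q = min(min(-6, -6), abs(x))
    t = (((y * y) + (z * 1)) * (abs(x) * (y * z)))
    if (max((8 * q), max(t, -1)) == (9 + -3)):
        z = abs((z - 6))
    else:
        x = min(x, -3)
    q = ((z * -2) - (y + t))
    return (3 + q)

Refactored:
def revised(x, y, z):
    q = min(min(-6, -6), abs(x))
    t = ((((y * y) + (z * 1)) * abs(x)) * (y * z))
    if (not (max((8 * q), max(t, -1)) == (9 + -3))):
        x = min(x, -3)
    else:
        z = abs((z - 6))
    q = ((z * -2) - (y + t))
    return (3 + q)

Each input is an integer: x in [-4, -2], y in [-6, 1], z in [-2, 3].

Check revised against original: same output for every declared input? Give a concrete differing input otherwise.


This is a faithful refactor — boolean connective usage differs, but the computed results match everywhere.
As a probe, take x=-4, y=1, z=-1: original runs q := -6 | t := 0 | (max((8 * q), max(t, -1)) == (9 + -3)): false | x := -4 | q := 1 | result 4; revised runs q := -6 | t := 0 | (not (max((8 * q), max(t, -1)) == (9 + -3))): true | x := -4 | q := 1 | result 4; both end at 4.
Across all 144 domain points the two functions coincide.
verdict: equivalent


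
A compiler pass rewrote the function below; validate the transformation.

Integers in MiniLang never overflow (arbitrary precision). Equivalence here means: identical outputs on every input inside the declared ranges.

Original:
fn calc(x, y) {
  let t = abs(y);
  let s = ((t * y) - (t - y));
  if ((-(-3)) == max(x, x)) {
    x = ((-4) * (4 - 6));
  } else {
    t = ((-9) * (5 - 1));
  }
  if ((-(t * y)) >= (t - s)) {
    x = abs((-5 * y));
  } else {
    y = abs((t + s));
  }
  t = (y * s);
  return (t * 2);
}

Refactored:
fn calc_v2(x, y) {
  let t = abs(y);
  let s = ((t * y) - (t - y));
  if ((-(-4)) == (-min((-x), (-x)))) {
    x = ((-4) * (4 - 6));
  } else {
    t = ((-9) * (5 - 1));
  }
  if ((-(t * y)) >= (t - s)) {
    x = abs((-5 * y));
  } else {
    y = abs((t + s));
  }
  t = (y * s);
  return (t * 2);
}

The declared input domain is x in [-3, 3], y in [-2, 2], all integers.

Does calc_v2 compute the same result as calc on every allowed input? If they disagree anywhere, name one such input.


Consider the input x=3, y=-2.
calc: t = 2; s = -8; ((-(-3)) == max(x, x)) -> true; x = 8; ((-(t * y)) >= (t - s)) -> false; y = 6; t = -48; return -96
calc_v2: t = 2; s = -8; ((-(-4)) == (-min((-x), (-x)))) -> false; t = -36; ((-(t * y)) >= (t - s)) -> false; y = 44; t = -352; return -704
-96 vs -704 — the two versions disagree here.
verdict: not equivalent; witness: x=3, y=-2


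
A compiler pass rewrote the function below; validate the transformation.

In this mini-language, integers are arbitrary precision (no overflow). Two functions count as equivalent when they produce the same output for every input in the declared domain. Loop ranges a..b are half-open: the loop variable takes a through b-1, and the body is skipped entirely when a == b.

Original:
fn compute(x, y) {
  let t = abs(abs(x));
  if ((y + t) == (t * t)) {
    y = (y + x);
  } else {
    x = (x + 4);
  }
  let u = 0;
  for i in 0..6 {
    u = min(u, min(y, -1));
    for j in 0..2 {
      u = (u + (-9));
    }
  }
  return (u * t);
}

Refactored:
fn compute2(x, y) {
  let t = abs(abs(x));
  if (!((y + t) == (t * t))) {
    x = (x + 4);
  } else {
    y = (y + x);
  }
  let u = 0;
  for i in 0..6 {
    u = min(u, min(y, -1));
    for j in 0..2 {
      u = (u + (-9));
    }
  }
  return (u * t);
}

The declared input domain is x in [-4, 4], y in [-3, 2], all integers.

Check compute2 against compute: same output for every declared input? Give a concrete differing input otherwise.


Comparing the listings, the differences include: boolean connective usage differs.
Spot check at x=-1, y=-3 — compute: t = 1; ((y + t) == (t * t)) -> false; x = 3; u = 0; [i=0]; u = -3; [j=0]; u = -12; [j=1]; u = -21; [i=1]; u = -21; [j=0]; u = -30; [j=1]; u = -39; [i=2]; u = -39; [j=0]; u = -48; [j=1]; u = -57; [i=3]; u = -57; [j=0]; u = -66; [j=1]; u = -75; [i=4]; u = -75; [j=0]; u = -84; [j=1]; u = -93; [i=5]; u = -93; [j=0]; u = -102; [j=1]; u = -111; return -111. compute2: t = 1; (!((y + t) == (t * t))) -> true; x = 3; u = 0; [i=0]; u = -3; [j=0]; u = -12; [j=1]; u = -21; [i=1]; u = -21; [j=0]; u = -30; [j=1]; u = -39; [i=2]; u = -39; [j=0]; u = -48; [j=1]; u = -57; [i=3]; u = -57; [j=0]; u = -66; [j=1]; u = -75; [i=4]; u = -75; [j=0]; u = -84; [j=1]; u = -93; [i=5]; u = -93; [j=0]; u = -102; [j=1]; u = -111; return -111. Both give -111.
Checked all 54 inputs in the declared domain: the outputs agree on every one.
verdict: equivalent


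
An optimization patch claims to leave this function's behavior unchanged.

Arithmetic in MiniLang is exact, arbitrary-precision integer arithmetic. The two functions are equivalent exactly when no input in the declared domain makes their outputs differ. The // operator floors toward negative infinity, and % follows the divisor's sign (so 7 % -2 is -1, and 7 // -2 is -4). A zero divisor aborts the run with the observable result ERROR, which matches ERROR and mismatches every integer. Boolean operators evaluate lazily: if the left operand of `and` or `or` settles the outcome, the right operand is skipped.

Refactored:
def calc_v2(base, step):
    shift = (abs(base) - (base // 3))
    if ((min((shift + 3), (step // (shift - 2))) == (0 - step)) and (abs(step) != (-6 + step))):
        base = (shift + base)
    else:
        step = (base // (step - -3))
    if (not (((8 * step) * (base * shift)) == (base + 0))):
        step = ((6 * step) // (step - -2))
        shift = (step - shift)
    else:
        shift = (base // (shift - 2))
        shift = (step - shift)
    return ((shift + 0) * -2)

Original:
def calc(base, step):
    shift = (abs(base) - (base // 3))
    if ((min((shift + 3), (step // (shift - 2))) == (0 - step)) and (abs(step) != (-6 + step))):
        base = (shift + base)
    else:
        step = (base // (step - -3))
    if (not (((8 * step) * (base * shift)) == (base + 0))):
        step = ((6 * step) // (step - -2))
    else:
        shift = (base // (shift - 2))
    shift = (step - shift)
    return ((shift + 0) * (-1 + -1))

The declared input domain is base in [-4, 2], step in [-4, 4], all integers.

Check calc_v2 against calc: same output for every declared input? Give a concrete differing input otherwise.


Changes here: statement counts differ, plus constant usage differs, plus arithmetic usage differs; the full 63-point sweep finds no disagreement.
verdict: equivalent


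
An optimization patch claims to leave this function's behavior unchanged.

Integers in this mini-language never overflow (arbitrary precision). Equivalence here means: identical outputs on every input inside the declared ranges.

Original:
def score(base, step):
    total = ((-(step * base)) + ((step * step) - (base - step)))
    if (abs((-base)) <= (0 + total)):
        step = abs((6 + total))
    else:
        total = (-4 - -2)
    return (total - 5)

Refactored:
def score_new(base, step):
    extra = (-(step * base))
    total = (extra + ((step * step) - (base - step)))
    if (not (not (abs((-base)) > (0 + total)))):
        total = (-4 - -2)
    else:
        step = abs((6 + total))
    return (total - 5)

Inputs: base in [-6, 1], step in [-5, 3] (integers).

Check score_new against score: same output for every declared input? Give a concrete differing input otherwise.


Equivalent — the differences include local variable names differ; and comparison usage differs; and boolean connective usage differs; and statement counts differ, yet no declared input distinguishes the two.
As a probe, take base=0, step=-4: score runs total = 12; (abs((-base)) <= (0 + total)) -> true; step = 18; return 7; score_new runs extra = 0; total = 12; (not (not (abs((-base)) > (0 + total)))) -> false; step = 18; return 7; both end at 7.
Every one of the 72 inputs gives matching results.
verdict: equivalent


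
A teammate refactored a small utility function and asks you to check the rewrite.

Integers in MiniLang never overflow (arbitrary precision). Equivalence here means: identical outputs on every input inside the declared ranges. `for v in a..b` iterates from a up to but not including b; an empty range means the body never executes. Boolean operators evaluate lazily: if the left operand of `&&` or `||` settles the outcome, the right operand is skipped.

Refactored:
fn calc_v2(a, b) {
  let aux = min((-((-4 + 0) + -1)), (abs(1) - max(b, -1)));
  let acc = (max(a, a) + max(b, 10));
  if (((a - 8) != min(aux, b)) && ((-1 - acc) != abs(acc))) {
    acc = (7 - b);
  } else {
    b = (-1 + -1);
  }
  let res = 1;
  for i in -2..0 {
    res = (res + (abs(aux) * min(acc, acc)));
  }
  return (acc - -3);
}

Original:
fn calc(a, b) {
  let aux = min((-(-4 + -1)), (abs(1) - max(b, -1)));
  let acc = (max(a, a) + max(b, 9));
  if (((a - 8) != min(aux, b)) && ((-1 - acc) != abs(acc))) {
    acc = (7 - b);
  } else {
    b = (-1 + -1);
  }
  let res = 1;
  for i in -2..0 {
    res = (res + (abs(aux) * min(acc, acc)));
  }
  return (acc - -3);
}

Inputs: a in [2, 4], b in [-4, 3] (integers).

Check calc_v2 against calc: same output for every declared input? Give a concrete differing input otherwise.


Take a=4, b=-4.
calc: aux becomes 2; next acc becomes 13; next (((a - 8) != min(aux, b)) && ((-1 - acc) != abs(acc))) evaluates to false; next b becomes -2; next res becomes 1; next at i=-2:; next res becomes 27; next at i=-1:; next res becomes 53; next final value 16
calc_v2: aux becomes 2; next acc becomes 14; next (((a - 8) != min(aux, b)) && ((-1 - acc) != abs(acc))) evaluates to false; next b becomes -2; next res becomes 1; next at i=-2:; next res becomes 29; next at i=-1:; next res becomes 57; next final value 17
16 and 17 differ, so these are not the same function on this domain.
verdict: not equivalent; witness: a=4, b=-4


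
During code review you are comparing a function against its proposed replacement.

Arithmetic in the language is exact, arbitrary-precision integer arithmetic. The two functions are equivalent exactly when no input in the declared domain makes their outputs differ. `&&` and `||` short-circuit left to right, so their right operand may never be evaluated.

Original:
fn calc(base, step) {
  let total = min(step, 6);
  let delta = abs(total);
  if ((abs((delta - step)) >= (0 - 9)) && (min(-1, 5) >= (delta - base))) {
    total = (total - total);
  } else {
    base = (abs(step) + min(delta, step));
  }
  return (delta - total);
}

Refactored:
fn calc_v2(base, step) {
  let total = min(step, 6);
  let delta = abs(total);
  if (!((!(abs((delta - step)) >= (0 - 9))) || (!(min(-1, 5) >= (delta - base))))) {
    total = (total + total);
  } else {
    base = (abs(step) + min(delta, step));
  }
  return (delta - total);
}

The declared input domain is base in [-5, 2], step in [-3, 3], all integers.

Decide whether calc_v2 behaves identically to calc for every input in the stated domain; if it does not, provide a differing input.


On input base=2, step=-1, calc returns 1 while calc_v2 returns 3.
verdict: not equivalent; witness: base=2, step=-1


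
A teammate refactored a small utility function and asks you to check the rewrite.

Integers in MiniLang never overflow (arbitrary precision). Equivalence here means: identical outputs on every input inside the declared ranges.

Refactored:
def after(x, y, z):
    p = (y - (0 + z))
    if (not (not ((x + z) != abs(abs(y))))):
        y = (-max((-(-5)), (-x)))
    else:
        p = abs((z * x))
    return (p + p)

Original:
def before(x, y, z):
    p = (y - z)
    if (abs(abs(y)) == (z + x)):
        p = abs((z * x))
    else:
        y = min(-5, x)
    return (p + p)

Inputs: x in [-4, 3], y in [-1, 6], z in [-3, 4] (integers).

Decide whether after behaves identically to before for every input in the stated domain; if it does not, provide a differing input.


The two are interchangeable: constant usage differs; and comparison usage differs; and min/max/abs usage differs; and boolean connective usage differs; and arithmetic usage differs, and every declared input agrees.
As a probe, take x=1, y=6, z=-3: before runs p = 9; (abs(abs(y)) == (z + x)) -> false; y = -5; return 18; after runs p = 9; (not (not ((x + z) != abs(abs(y))))) -> true; y = -5; return 18; both end at 18.
Across all 512 domain points the two functions coincide.
verdict: equivalent


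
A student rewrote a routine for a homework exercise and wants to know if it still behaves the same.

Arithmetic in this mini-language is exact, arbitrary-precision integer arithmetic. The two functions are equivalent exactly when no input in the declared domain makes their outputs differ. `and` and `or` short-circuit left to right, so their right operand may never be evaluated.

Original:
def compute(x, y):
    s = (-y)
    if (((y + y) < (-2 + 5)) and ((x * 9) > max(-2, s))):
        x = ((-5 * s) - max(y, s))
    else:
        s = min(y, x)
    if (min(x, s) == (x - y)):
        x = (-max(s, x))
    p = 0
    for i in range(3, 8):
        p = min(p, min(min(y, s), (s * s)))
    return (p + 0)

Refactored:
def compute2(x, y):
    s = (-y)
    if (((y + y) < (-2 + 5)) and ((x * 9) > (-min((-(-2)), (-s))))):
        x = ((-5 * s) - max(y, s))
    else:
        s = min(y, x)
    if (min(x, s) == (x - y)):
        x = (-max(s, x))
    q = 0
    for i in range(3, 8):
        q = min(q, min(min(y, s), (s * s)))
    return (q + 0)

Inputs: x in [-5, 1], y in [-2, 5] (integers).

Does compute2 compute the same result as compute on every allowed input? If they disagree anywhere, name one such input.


Side by side, the visible changes include: min/max/abs usage differs, plus local variable names differ.
Tracing x=-4, y=-2: compute: s=2, then (((y + y) < (-2 + 5)) and ((x * 9) > max(-2, s))) is false, then s=-4, then (min(x, s) == (x - y)) is false, then p=0, then (i=3), then p=-4, then (i=4), then p=-4, then (i=5), then p=-4, then (i=6), then p=-4, then (i=7), then p=-4, then returns -4 | compute2: s=2, then (((y + y) < (-2 + 5)) and ((x * 9) > (-min((-(-2)), (-s))))) is false, then s=-4, then (min(x, s) == (x - y)) is false, then q=0, then (i=3), then q=-4, then (i=4), then q=-4, then (i=5), then q=-4, then (i=6), then q=-4, then (i=7), then q=-4, then returns -4 — matching result -4.
Sweeping the whole domain (56 inputs) finds no disagreement.
verdict: equivalent
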